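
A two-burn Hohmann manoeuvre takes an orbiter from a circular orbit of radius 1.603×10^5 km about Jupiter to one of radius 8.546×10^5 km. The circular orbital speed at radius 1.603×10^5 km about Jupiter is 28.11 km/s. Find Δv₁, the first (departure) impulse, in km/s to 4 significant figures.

Δv₁ = 8.369 km/s

From the circular-orbit relation v² = μ/r at r = 1.603×10^5 km: μ = v²r = (28.11)² × 1.603×10^5 = 1.26665×10^8 km³/s².
The Hohmann ellipse has a_t = (r₁ + r₂)/2 = 5.0745×10^5 km.
On the circular orbit at r = 1.603×10^5 km, v_c = √(μ/r) = 28.110 km/s.
Vis-viva on the transfer ellipse at r = 1.603×10^5 km gives v_t = √[μ(2/r − 1/a_t)] = 36.479 km/s.
Δv₁ = |v_t − v_c| = |36.479 − 28.110| = 8.369 km/s.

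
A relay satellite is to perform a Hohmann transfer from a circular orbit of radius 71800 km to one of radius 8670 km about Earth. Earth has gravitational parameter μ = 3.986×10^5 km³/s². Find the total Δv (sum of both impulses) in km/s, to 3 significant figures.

Δv = 3.54 km/s

Transfer-ellipse semi-major axis a_t = (r₁ + r₂)/2 = (71800 + 8670)/2 = 40235 km.
At r₁ the circular-orbit speed is v₁ = √(μ/r₁) = 2.35617 km/s.
On the transfer ellipse at r₁, vis-viva gives v_a = √[μ(2/r₁ − 1/a_t)] = 1.09374 km/s.
First burn Δv₁ = |v_a − v₁| = 1.2624 km/s.
At r₂, v₂ = √(μ/r₂) = 6.78046 km/s.
Transfer-orbit speed at r₂: v_p = √[μ(2/r₂ − 1/a_t)] = 9.05773 km/s.
Second burn Δv₂ = |v₂ − v_p| = 2.2773 km/s.
Δv = Δv₁ + Δv₂ = 1.2624 + 2.2773 = 3.540 km/s.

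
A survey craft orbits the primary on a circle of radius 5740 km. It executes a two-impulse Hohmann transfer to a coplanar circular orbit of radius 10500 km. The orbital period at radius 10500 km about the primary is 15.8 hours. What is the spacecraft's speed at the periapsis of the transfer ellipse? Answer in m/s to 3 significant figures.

From Kepler's third law T² = 4π²r³/μ at r = 10500 km, T = 15.8 hours = 15.8 × 3600 s = 56880 s: μ = 4π²r³/T² = 14125.7 km³/s².
The Hohmann ellipse has a_t = (r₁ + r₂)/2 = 8120 km.
At periapsis, r = 5740 km.
Vis-viva: v = √[μ(2/r − 1/a_t)] = √[14125.7 × (2/5740 − 1/8120)] = 1.784 km/s.

v = 1780 m/s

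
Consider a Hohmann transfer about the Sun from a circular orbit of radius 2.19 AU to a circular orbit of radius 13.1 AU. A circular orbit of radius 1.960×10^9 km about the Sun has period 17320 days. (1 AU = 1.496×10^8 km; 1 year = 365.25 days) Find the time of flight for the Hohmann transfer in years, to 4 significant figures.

From Kepler's third law T² = 4π²r³/μ at r = 1.960×10^9 km, T = 17320 days = 17320 × 86400 s = 1.496448×10^9 s: μ = 4π²r³/T² = 1.32741×10^11 km³/s².
In km: r₁ = 2.19 × 1.496×10^8 = 3.27624×10^8 km; r₂ = 13.1 × 1.496×10^8 = 1.95976×10^9 km.
Transfer-ellipse semi-major axis a_t = (r₁ + r₂)/2 = (3.27624×10^8 + 1.95976×10^9)/2 = 1.143692×10^9 km.
Half the transfer-orbit period gives t = π√(a_t³/μ) = 3.335×10^8 s.
Converting: 3.335×10^8 s ÷ 3.15576×10^7 s/year (365.25 × 86400) = 10.57 years.

t = 10.57 years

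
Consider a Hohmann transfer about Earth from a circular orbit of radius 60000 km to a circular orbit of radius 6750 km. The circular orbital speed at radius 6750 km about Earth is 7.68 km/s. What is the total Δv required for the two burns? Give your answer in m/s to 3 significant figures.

From the circular-orbit relation v² = μ/r at r = 6750 km: μ = v²r = (7.68)² × 6750 = 3.98131×10^5 km³/s².
Semi-major axis of the transfer orbit: a_t = (60000 + 6750)/2 = 33375 km.
Circular speed at r₁: v₁ = √(μ/r₁) = √(3.98131×10^5/60000) = 2.5760 km/s.
Transfer-orbit speed at r₁ (v² = μ(2/r − 1/a)): v_a = √[μ(2/r₁ − 1/a_t)] = 1.1585 km/s.
First burn Δv₁ = |v_a − v₁| = 1.4175 km/s.
Circular speed at r₂: v₂ = √(μ/r₂) = 7.68000 km/s.
Transfer-orbit speed at r₂: v_p = √[μ(2/r₂ − 1/a_t)] = 10.2974 km/s.
Second burn Δv₂ = |v₂ − v_p| = 2.6174 km/s.
Δv = Δv₁ + Δv₂ = 1.4175 + 2.6174 = 4.035 km/s.

Δv = 4030 m/s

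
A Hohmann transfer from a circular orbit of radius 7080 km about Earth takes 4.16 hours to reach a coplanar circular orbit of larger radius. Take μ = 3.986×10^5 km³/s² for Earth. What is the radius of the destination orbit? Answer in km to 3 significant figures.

Transfer time t = 4.16 hours = 14976 s, and t = π√(a_t³/μ).
So a_t = (μ t²/π²)^(1/3) = (3.986×10^5 × (14976)² / π²)^(1/3) = 20845 km.
Since a_t = (r₁ + r₂)/2, r₂ = 2a_t − r₁ = 2×20845 − 7080 = 34610 km.

r₂ = 34600 km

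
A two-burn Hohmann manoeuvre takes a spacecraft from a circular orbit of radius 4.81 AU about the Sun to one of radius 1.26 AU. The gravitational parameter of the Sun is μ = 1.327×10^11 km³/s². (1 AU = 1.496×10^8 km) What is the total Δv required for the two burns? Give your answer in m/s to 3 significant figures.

Δv = 11700 m/s

In km: r₁ = 4.81 × 1.496×10^8 = 7.19576×10^8 km; r₂ = 1.26 × 1.496×10^8 = 1.88496×10^8 km.
Transfer-ellipse semi-major axis a_t = (r₁ + r₂)/2 = (7.19576×10^8 + 1.88496×10^8)/2 = 4.54036×10^8 km.
At r₁ the circular-orbit speed is v₁ = √(μ/r₁) = 13.58 km/s.
On the transfer ellipse at r₁, vis-viva gives v_a = √[μ(2/r₁ − 1/a_t)] = 8.750 km/s.
First burn Δv₁ = |v_a − v₁| = 4.830 km/s.
Circular speed at r₂: v₂ = √(μ/r₂) = 26.53 km/s.
Transfer-orbit speed at r₂: v_p = √[μ(2/r₂ − 1/a_t)] = 33.40 km/s.
Second burn Δv₂ = |v₂ − v_p| = 6.870 km/s.
Total Δv = Δv₁ + Δv₂ = 11.70 km/s.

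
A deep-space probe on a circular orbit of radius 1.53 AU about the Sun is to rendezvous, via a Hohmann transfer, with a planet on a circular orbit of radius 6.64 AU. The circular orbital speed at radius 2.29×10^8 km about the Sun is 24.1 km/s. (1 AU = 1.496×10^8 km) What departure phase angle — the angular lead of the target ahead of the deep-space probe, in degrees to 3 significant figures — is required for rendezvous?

φ = 93.1°

From the circular-orbit relation v² = μ/r at r = 2.29×10^8 km: μ = v²r = (24.1)² × 2.29×10^8 = 1.33005×10^11 km³/s².
In km: r₁ = 1.53 × 1.496×10^8 = 2.28888×10^8 km; r₂ = 6.64 × 1.496×10^8 = 9.93344×10^8 km.
The Hohmann ellipse has a_t = (r₁ + r₂)/2 = 6.11116×10^8 km.
Transfer time t = π√(a_t³/μ) = 1.301×10^8 s.
The target's mean motion on its circular orbit is ω₂ = √(μ/r₂³) = 1.165×10^-8 rad/s.
Angle swept by the target during transfer: ω₂·t = 1.516 rad = 86.86°.
The deep-space probe traverses 180° on the transfer ellipse, so the target must lead by 180° − 86.86° = 93.1°.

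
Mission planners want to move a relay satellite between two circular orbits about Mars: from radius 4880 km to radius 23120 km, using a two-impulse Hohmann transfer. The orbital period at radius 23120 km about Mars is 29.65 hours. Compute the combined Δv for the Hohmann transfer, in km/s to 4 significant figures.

Δv = 1.402 km/s

From Kepler's third law T² = 4π²r³/μ at r = 23120 km, T = 29.65 hours = 29.65 × 3600 s = 1.0674×10^5 s: μ = 4π²r³/T² = 42822.2 km³/s².
The Hohmann ellipse has a_t = (r₁ + r₂)/2 = 14000 km.
At r₁ the circular-orbit speed is v₁ = √(μ/r₁) = 2.9623 km/s.
Transfer-orbit speed at r₁ (vis-viva): v_p = √[μ(2/r₁ − 1/a_t)] = 3.8068 km/s.
First burn Δv₁ = |v_p − v₁| = 0.8445 km/s.
Circular speed at r₂: v₂ = √(μ/r₂) = 1.3609 km/s.
Transfer-orbit speed at r₂: v_a = √[μ(2/r₂ − 1/a_t)] = 0.80350 km/s.
Second burn Δv₂ = |v₂ − v_a| = 0.5574 km/s.
Δv = Δv₁ + Δv₂ = 0.8445 + 0.5574 = 1.402 km/s.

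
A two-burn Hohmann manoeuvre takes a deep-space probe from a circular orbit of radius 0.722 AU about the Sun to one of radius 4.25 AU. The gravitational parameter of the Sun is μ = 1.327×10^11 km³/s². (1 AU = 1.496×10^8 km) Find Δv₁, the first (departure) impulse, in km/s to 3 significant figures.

In km: r₁ = 0.722 × 1.496×10^8 = 1.080112×10^8 km; r₂ = 4.25 × 1.496×10^8 = 6.358×10^8 km.
The Hohmann ellipse has a_t = (r₁ + r₂)/2 = 3.719056×10^8 km.
Circular speed at r = 1.080112×10^8 km: v_c = √(μ/r) = 35.05 km/s.
Transfer-orbit speed at the same r (vis-viva, a = a_t): v_t = √[μ(2/r − 1/a_t)] = 45.83 km/s.
Δv₁ = |v_t − v_c| = |45.83 − 35.05| = 10.78 km/s.

Δv₁ = 10.8 km/s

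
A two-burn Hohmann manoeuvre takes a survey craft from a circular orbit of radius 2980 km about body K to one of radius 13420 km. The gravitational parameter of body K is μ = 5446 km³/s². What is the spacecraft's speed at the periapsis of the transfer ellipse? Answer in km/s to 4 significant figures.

Transfer-ellipse semi-major axis a_t = (r₁ + r₂)/2 = (2980 + 13420)/2 = 8200 km.
The periapsis of the transfer ellipse is at r = 2980 km.
Applying v² = μ(2/r − 1/a_t): v = 1.729 km/s.

v = 1.729 km/s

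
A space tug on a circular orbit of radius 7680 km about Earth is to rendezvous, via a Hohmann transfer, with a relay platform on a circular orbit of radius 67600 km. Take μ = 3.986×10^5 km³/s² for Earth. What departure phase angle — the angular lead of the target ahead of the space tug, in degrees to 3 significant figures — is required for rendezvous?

Transfer-ellipse semi-major axis a_t = (r₁ + r₂)/2 = (7680 + 67600)/2 = 37640 km.
Transfer time t = π√(a_t³/μ) = 36340 s.
Target angular speed ω₂ = √(μ/r₂³) = 3.592×10^-5 rad/s.
Angle swept by the target during transfer: ω₂·t = 1.3053 rad = 74.79°.
Arrival is 180° from departure on the ellipse, so φ = 180° − 74.79° = 105°.

φ = 105°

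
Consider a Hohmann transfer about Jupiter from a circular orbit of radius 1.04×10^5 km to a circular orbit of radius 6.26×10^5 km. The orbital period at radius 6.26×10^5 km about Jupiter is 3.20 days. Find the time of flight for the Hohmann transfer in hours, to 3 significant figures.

From Kepler's third law T² = 4π²r³/μ at r = 6.26×10^5 km, T = 3.20 days = 3.20 × 86400 s = 2.7648×10^5 s: μ = 4π²r³/T² = 1.26694×10^8 km³/s².
Transfer-ellipse semi-major axis a_t = (r₁ + r₂)/2 = (1.040×10^5 + 6.260×10^5)/2 = 3.650×10^5 km.
Half the transfer-orbit period gives t = π√(a_t³/μ) = 61550 s.
Converting: 61550 s ÷ 3600 s/hour = 17.1 hours.

t = 17.1 hours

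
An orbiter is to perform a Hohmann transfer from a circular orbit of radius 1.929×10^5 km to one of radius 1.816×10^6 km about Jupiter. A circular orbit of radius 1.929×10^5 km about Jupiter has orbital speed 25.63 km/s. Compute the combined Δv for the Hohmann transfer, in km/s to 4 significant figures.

From the circular-orbit relation v² = μ/r at r = 1.929×10^5 km: μ = v²r = (25.63)² × 1.929×10^5 = 1.26715×10^8 km³/s².
Transfer-ellipse semi-major axis a_t = (r₁ + r₂)/2 = (1.929×10^5 + 1.816×10^6)/2 = 1.00445×10^6 km.
At r₁ the circular-orbit speed is v₁ = √(μ/r₁) = 25.6300 km/s.
Transfer-orbit speed at r₁ (vis-viva equation): v_p = √[μ(2/r₁ − 1/a_t)] = 34.4621 km/s.
First burn Δv₁ = |v_p − v₁| = 8.8321 km/s.
At r₂, v₂ = √(μ/r₂) = 8.3533 km/s.
Transfer-orbit speed at r₂: v_a = √[μ(2/r₂ − 1/a_t)] = 3.6607 km/s.
Second burn Δv₂ = |v₂ − v_a| = 4.6926 km/s.
Total Δv = Δv₁ + Δv₂ = 13.52 km/s.

Δv = 13.52 km/s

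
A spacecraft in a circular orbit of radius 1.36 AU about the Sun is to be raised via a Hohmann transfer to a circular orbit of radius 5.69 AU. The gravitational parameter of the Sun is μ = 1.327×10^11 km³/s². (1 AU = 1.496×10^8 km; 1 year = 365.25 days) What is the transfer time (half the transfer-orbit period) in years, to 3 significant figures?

t = 3.31 years

In km: r₁ = 1.36 × 1.496×10^8 = 2.03456×10^8 km; r₂ = 5.69 × 1.496×10^8 = 8.51224×10^8 km.
Transfer-ellipse semi-major axis a_t = (r₁ + r₂)/2 = (2.03456×10^8 + 8.51224×10^8)/2 = 5.2734×10^8 km.
Half the transfer-orbit period gives t = π√(a_t³/μ) = 1.044×10^8 s.
Converting: 1.044×10^8 s ÷ 3.15576×10^7 s/year (365.25 × 86400) = 3.31 years.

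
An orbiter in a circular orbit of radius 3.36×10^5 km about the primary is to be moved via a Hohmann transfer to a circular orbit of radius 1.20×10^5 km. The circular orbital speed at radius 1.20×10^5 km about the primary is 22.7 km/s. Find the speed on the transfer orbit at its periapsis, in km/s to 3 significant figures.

v = 27.6 km/s

From the circular-orbit relation v² = μ/r at r = 1.20×10^5 km: μ = v²r = (22.7)² × 1.20×10^5 = 6.18348×10^7 km³/s².
Semi-major axis of the transfer orbit: a_t = (3.360×10^5 + 1.200×10^5)/2 = 2.280×10^5 km.
At periapsis, r = 1.200×10^5 km.
Applying v² = μ(2/r − 1/a_t): v = 27.56 km/s.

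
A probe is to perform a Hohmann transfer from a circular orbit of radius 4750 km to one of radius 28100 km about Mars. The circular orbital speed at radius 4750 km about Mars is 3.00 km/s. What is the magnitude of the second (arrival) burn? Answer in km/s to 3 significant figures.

From the circular-orbit relation v² = μ/r at r = 4750 km: μ = v²r = (3.00)² × 4750 = 42750.0 km³/s².
Transfer-ellipse semi-major axis a_t = (r₁ + r₂)/2 = (4750 + 28100)/2 = 16425 km.
On the circular orbit at r = 28100 km, v_c = √(μ/r) = 1.2334 km/s.
Vis-viva on the transfer ellipse at r = 28100 km gives v_t = √[μ(2/r − 1/a_t)] = 0.66330 km/s.
Δv₂ = |v_t − v_c| = |0.66330 − 1.2334| = 0.5701 km/s.

Δv₂ = 0.570 km/s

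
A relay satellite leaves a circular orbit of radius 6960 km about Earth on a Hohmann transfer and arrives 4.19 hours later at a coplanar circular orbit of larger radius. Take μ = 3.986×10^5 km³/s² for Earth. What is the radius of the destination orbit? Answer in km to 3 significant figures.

Transfer time t = 4.19 hours = 15084 s, and t = π√(a_t³/μ).
So a_t = (μ t²/π²)^(1/3) = (3.986×10^5 × (15084)² / π²)^(1/3) = 20945 km.
Since a_t = (r₁ + r₂)/2, r₂ = 2a_t − r₁ = 2×20945 − 6960 = 34930 km.

r₂ = 34900 km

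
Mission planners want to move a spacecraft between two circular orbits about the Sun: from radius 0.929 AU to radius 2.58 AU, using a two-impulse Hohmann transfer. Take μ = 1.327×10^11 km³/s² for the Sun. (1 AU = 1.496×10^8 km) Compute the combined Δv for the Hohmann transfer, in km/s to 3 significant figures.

Δv = 11.6 km/s

In km: r₁ = 0.929 × 1.496×10^8 = 1.389784×10^8 km; r₂ = 2.58 × 1.496×10^8 = 3.85968×10^8 km.
Transfer-ellipse semi-major axis a_t = (r₁ + r₂)/2 = (1.389784×10^8 + 3.85968×10^8)/2 = 2.624732×10^8 km.
Circular speed at r₁: v₁ = √(μ/r₁) = √(1.327×10^11/1.389784×10^8) = 30.900 km/s.
On the transfer ellipse at r₁, vis-viva gives v_p = √[μ(2/r₁ − 1/a_t)] = 37.471 km/s.
First burn Δv₁ = |v_p − v₁| = 6.571 km/s.
At r₂, v₂ = √(μ/r₂) = 18.54 km/s.
Transfer-orbit speed at r₂: v_a = √[μ(2/r₂ − 1/a_t)] = 13.49 km/s.
Second burn Δv₂ = |v₂ − v_a| = 5.050 km/s.
Total Δv = Δv₁ + Δv₂ = 11.62 km/s.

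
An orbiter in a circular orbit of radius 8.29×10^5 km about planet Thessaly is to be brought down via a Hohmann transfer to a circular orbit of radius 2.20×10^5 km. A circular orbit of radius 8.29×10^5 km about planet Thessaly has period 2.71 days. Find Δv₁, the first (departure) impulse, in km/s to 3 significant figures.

From Kepler's third law T² = 4π²r³/μ at r = 8.29×10^5 km, T = 2.71 days = 2.71 × 86400 s = 2.34144×10^5 s: μ = 4π²r³/T² = 4.10258×10^8 km³/s².
Transfer-ellipse semi-major axis a_t = (r₁ + r₂)/2 = (8.290×10^5 + 2.200×10^5)/2 = 5.245×10^5 km.
Circular speed at r = 8.290×10^5 km: v_c = √(μ/r) = 22.246 km/s.
Vis-viva on the transfer ellipse at r = 8.290×10^5 km gives v_t = √[μ(2/r − 1/a_t)] = 14.408 km/s.
Δv₁ = |v_t − v_c| = |14.408 − 22.246| = 7.838 km/s.

Δv₁ = 7.84 km/s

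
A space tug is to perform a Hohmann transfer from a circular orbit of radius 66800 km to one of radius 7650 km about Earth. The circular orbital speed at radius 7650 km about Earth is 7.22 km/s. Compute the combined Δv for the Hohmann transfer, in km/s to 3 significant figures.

From the circular-orbit relation v² = μ/r at r = 7650 km: μ = v²r = (7.22)² × 7650 = 3.98782×10^5 km³/s².
The Hohmann ellipse has a_t = (r₁ + r₂)/2 = 37225 km.
Circular speed at r₁: v₁ = √(μ/r₁) = √(3.98782×10^5/66800) = 2.4433 km/s.
Transfer-orbit speed at r₁ (v² = μ(2/r − 1/a)): v_a = √[μ(2/r₁ − 1/a_t)] = 1.1076 km/s.
First burn Δv₁ = |v_a − v₁| = 1.336 km/s.
At r₂, v₂ = √(μ/r₂) = 7.220 km/s.
Transfer-orbit speed at r₂: v_p = √[μ(2/r₂ − 1/a_t)] = 9.672 km/s.
Second burn Δv₂ = |v₂ − v_p| = 2.452 km/s.
Total Δv = Δv₁ + Δv₂ = 3.788 km/s.

Δv = 3.79 km/s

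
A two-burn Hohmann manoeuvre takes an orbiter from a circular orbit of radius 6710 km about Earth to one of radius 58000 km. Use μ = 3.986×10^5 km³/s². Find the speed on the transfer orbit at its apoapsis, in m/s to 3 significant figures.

v = 1190 m/s

The Hohmann ellipse has a_t = (r₁ + r₂)/2 = 32355 km.
The apoapsis of the transfer ellipse is at r = 58000 km.
Vis-viva: v = √[μ(2/r − 1/a_t)] = √[3.986×10^5 × (2/58000 − 1/32355)] = 1.194 km/s.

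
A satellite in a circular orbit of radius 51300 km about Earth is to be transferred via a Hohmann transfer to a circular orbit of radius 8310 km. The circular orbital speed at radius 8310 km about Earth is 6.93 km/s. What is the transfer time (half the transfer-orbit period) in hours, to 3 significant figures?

From the circular-orbit relation v² = μ/r at r = 8310 km: μ = v²r = (6.93)² × 8310 = 3.99087×10^5 km³/s².
Semi-major axis of the transfer orbit: a_t = (51300 + 8310)/2 = 29805 km.
By Kepler's third law the transfer-orbit period is T = 2π√(a_t³/μ), so t = T/2 = 25590 s.
Converting: 25590 s ÷ 3600 s/hour = 7.11 hours.

t = 7.11 hours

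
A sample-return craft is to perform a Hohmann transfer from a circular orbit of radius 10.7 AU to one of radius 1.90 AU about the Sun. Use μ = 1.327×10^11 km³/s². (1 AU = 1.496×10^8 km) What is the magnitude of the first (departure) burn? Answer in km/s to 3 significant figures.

Δv₁ = 4.10 km/s

In km: r₁ = 10.7 × 1.496×10^8 = 1.60072×10^9 km; r₂ = 1.90 × 1.496×10^8 = 2.8424×10^8 km.
Transfer-ellipse semi-major axis a_t = (r₁ + r₂)/2 = (1.60072×10^9 + 2.8424×10^8)/2 = 9.4248×10^8 km.
Circular speed at r = 1.60072×10^9 km: v_c = √(μ/r) = 9.105 km/s.
Transfer-orbit speed at the same r (vis-viva, a = a_t): v_t = √[μ(2/r − 1/a_t)] = 5.000 km/s.
Δv₁ = |v_t − v_c| = |5.000 − 9.105| = 4.105 km/s.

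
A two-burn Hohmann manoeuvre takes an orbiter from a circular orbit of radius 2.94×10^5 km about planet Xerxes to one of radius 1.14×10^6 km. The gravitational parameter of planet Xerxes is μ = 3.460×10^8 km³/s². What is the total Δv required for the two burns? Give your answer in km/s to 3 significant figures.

Δv = 15.2 km/s

Semi-major axis of the transfer orbit: a_t = (2.940×10^5 + 1.140×10^6)/2 = 7.170×10^5 km.
Circular speed at r₁: v₁ = √(μ/r₁) = √(3.460×10^8/2.940×10^5) = 34.3055 km/s.
On the transfer ellipse at r₁, vis-viva equation gives v_p = √[μ(2/r₁ − 1/a_t)] = 43.2571 km/s.
First burn Δv₁ = |v_p − v₁| = 8.952 km/s.
Circular speed at r₂: v₂ = √(μ/r₂) = 17.422 km/s.
Transfer-orbit speed at r₂: v_a = √[μ(2/r₂ − 1/a_t)] = 11.156 km/s.
Second burn Δv₂ = |v₂ − v_a| = 6.266 km/s.
Total Δv = Δv₁ + Δv₂ = 15.22 km/s.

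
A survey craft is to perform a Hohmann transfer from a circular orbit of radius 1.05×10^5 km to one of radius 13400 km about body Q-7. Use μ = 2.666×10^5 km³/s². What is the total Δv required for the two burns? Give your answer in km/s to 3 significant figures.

Transfer-ellipse semi-major axis a_t = (r₁ + r₂)/2 = (1.050×10^5 + 13400)/2 = 59200 km.
Circular speed at r₁: v₁ = √(μ/r₁) = √(2.666×10^5/1.050×10^5) = 1.5934 km/s.
On the transfer ellipse at r₁, vis-viva gives v_a = √[μ(2/r₁ − 1/a_t)] = 0.75810 km/s.
First burn Δv₁ = |v_a − v₁| = 0.8353 km/s.
Circular speed at r₂: v₂ = √(μ/r₂) = 4.460 km/s.
Transfer-orbit speed at r₂: v_p = √[μ(2/r₂ − 1/a_t)] = 5.940 km/s.
Second burn Δv₂ = |v₂ − v_p| = 1.480 km/s.
Δv = Δv₁ + Δv₂ = 0.8353 + 1.480 = 2.315 km/s.

Δv = 2.32 km/s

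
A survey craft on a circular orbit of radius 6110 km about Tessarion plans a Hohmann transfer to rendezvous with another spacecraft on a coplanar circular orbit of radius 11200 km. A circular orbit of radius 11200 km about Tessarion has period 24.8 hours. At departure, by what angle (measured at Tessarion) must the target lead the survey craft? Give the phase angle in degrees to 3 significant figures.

φ = 57.7°

From Kepler's third law T² = 4π²r³/μ at r = 11200 km, T = 24.8 hours = 24.8 × 3600 s = 89280 s: μ = 4π²r³/T² = 6958.34 km³/s².
Semi-major axis of the transfer orbit: a_t = (6110 + 11200)/2 = 8655 km.
The half-period of the transfer ellipse is t = π√(a_t³/μ) = 30320 s.
The target's mean motion on its circular orbit is ω₂ = √(μ/r₂³) = 7.038×10^-5 rad/s.
Angle swept by the target during transfer: ω₂·t = 2.134 rad = 122.3°.
The survey craft traverses 180° on the transfer ellipse, so the target must lead by 180° − 122.3° = 57.7°.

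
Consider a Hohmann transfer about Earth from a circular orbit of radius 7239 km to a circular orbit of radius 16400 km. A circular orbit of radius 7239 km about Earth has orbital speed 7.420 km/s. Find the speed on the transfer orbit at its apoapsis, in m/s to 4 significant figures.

v = 3858 m/s

From the circular-orbit relation v² = μ/r at r = 7239 km: μ = v²r = (7.420)² × 7239 = 3.98553×10^5 km³/s².
Transfer-ellipse semi-major axis a_t = (r₁ + r₂)/2 = (7239 + 16400)/2 = 11819.5 km.
The apoapsis of the transfer ellipse is at r = 16400 km.
From the vis-viva equation, v = √[μ(2/r − 1/a_t)] = 3.858 km/s.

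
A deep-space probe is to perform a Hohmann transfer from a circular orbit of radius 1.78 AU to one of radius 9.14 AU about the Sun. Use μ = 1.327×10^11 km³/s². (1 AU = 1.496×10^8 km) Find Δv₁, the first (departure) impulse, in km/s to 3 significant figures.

In km: r₁ = 1.78 × 1.496×10^8 = 2.66288×10^8 km; r₂ = 9.14 × 1.496×10^8 = 1.367344×10^9 km.
The Hohmann ellipse has a_t = (r₁ + r₂)/2 = 8.16816×10^8 km.
On the circular orbit at r = 2.66288×10^8 km, v_c = √(μ/r) = 22.3234 km/s.
Transfer-orbit speed at the same r (vis-viva, a = a_t): v_t = √[μ(2/r − 1/a_t)] = 28.8826 km/s.
Δv₁ = |v_t − v_c| = |28.8826 − 22.3234| = 6.559 km/s.

Δv₁ = 6.56 km/s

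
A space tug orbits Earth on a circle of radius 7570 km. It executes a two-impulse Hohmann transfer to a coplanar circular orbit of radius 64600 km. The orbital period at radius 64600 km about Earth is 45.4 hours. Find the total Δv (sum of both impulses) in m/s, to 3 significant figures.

From Kepler's third law T² = 4π²r³/μ at r = 64600 km, T = 45.4 hours = 45.4 × 3600 s = 1.6344×10^5 s: μ = 4π²r³/T² = 3.98419×10^5 km³/s².
The Hohmann ellipse has a_t = (r₁ + r₂)/2 = 36085 km.
Circular speed at r₁: v₁ = √(μ/r₁) = √(3.98419×10^5/7570) = 7.255 km/s.
On the transfer ellipse at r₁, v² = μ(2/r − 1/a) gives v_p = √[μ(2/r₁ − 1/a_t)] = 9.707 km/s.
First burn Δv₁ = |v_p − v₁| = 2.452 km/s.
At r₂, v₂ = √(μ/r₂) = 2.483 km/s.
Transfer-orbit speed at r₂: v_a = √[μ(2/r₂ − 1/a_t)] = 1.137 km/s.
Second burn Δv₂ = |v₂ − v_a| = 1.346 km/s.
Total Δv = Δv₁ + Δv₂ = 3.798 km/s.

Δv = 3800 m/s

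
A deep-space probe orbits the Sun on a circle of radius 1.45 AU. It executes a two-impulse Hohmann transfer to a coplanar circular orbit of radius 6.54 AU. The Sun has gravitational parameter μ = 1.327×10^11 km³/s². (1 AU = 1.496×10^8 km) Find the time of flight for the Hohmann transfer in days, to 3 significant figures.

t = 1460 days

In km: r₁ = 1.45 × 1.496×10^8 = 2.1692×10^8 km; r₂ = 6.54 × 1.496×10^8 = 9.78384×10^8 km.
The Hohmann ellipse has a_t = (r₁ + r₂)/2 = 5.97652×10^8 km.
By Kepler's third law the transfer-orbit period is T = 2π√(a_t³/μ), so t = T/2 = 1.260×10^8 s.
Converting: 1.260×10^8 s ÷ 86400 s/day = 1460 days.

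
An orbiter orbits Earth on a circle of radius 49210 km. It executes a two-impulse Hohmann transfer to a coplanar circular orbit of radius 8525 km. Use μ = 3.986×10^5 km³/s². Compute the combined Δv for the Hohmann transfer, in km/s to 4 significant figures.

Δv = 3.389 km/s

Transfer-ellipse semi-major axis a_t = (r₁ + r₂)/2 = (49210 + 8525)/2 = 28867.5 km.
Circular speed at r₁: v₁ = √(μ/r₁) = √(3.986×10^5/49210) = 2.846 km/s.
Transfer-orbit speed at r₁ (vis-viva): v_a = √[μ(2/r₁ − 1/a_t)] = 1.547 km/s.
First burn Δv₁ = |v_a − v₁| = 1.299 km/s.
Circular speed at r₂: v₂ = √(μ/r₂) = 6.838 km/s.
Transfer-orbit speed at r₂: v_p = √[μ(2/r₂ − 1/a_t)] = 8.928 km/s.
Second burn Δv₂ = |v₂ − v_p| = 2.090 km/s.
Total Δv = Δv₁ + Δv₂ = 3.389 km/s.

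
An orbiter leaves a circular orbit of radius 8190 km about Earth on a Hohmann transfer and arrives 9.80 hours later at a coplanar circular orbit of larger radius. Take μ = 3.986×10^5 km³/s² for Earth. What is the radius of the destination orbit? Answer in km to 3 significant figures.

Transfer time t = 9.80 hours = 35280 s, and t = π√(a_t³/μ).
So a_t = (μ t²/π²)^(1/3) = (3.986×10^5 × (35280)² / π²)^(1/3) = 36906 km.
Since a_t = (r₁ + r₂)/2, r₂ = 2a_t − r₁ = 2×36906 − 8190 = 65622 km.

r₂ = 65600 km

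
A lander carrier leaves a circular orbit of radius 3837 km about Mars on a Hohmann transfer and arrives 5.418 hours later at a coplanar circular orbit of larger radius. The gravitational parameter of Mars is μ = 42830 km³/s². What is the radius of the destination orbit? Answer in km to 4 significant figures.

r₂ = 19800 km

Transfer time t = 5.418 hours = 19504.8 s, and t = π√(a_t³/μ).
So a_t = (μ t²/π²)^(1/3) = (42830 × (19504.8)² / π²)^(1/3) = 11819 km.
Since a_t = (r₁ + r₂)/2, r₂ = 2a_t − r₁ = 2×11819 − 3837 = 19801 km.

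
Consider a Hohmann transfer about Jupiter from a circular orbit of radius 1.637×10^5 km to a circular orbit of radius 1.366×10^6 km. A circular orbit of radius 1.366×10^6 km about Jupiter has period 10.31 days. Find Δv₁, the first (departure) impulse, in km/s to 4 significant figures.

Δv₁ = 9.363 km/s

From Kepler's third law T² = 4π²r³/μ at r = 1.366×10^6 km, T = 10.31 days = 10.31 × 86400 s = 8.90784×10^5 s: μ = 4π²r³/T² = 1.26814×10^8 km³/s².
Semi-major axis of the transfer orbit: a_t = (1.637×10^5 + 1.366×10^6)/2 = 7.6485×10^5 km.
Circular speed at r = 1.637×10^5 km: v_c = √(μ/r) = 27.833 km/s.
Transfer-orbit speed at the same r (vis-viva, a = a_t): v_t = √[μ(2/r − 1/a_t)] = 37.196 km/s.
Δv₁ = |v_t − v_c| = |37.196 − 27.833| = 9.363 km/s.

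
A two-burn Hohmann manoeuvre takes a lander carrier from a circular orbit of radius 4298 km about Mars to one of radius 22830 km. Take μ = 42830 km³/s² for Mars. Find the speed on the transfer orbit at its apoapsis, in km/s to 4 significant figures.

The Hohmann ellipse has a_t = (r₁ + r₂)/2 = 13564 km.
At apoapsis, r = 22830 km.
Vis-viva: v = √[μ(2/r − 1/a_t)] = √[42830 × (2/22830 − 1/13564)] = 0.7710 km/s.

v = 0.7710 km/s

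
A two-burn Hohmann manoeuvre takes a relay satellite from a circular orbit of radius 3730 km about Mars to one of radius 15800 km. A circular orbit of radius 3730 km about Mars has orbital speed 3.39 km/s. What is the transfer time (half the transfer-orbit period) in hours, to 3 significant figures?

t = 4.07 hours

From the circular-orbit relation v² = μ/r at r = 3730 km: μ = v²r = (3.39)² × 3730 = 42865.5 km³/s².
Transfer-ellipse semi-major axis a_t = (r₁ + r₂)/2 = (3730 + 15800)/2 = 9765 km.
Half the transfer-orbit period gives t = π√(a_t³/μ) = 14640 s.
Converting: 14640 s ÷ 3600 s/hour = 4.07 hours.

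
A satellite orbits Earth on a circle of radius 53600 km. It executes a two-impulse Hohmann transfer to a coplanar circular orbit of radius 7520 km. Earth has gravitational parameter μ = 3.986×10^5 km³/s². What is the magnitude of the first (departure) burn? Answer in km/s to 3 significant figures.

Δv₁ = 1.37 km/s

The Hohmann ellipse has a_t = (r₁ + r₂)/2 = 30560 km.
On the circular orbit at r = 53600 km, v_c = √(μ/r) = 2.727 km/s.
Vis-viva on the transfer ellipse at r = 53600 km gives v_t = √[μ(2/r − 1/a_t)] = 1.353 km/s.
Δv₁ = |v_t − v_c| = |1.353 − 2.727| = 1.374 km/s.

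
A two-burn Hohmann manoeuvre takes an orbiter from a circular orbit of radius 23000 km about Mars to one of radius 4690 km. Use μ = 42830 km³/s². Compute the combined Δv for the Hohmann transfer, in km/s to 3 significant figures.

Δv = 1.44 km/s

Semi-major axis of the transfer orbit: a_t = (23000 + 4690)/2 = 13845 km.
Circular speed at r₁: v₁ = √(μ/r₁) = √(42830/23000) = 1.3646 km/s.
Transfer-orbit speed at r₁ (v² = μ(2/r − 1/a)): v_a = √[μ(2/r₁ − 1/a_t)] = 0.79424 km/s.
First burn Δv₁ = |v_a − v₁| = 0.5704 km/s.
At r₂, v₂ = √(μ/r₂) = 3.022 km/s.
Transfer-orbit speed at r₂: v_p = √[μ(2/r₂ − 1/a_t)] = 3.895 km/s.
Second burn Δv₂ = |v₂ − v_p| = 0.8730 km/s.
Total Δv = Δv₁ + Δv₂ = 1.443 km/s.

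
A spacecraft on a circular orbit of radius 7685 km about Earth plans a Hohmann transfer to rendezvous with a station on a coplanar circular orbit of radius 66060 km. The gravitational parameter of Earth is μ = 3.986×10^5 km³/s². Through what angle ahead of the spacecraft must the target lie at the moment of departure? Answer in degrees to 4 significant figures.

Semi-major axis of the transfer orbit: a_t = (7685 + 66060)/2 = 36872.5 km.
Transfer time t = π√(a_t³/μ) = 35230 s.
The target's mean motion on its circular orbit is ω₂ = √(μ/r₂³) = 3.718×10^-5 rad/s.
Angle swept by the target during transfer: ω₂·t = 1.310 rad = 75.06°.
The spacecraft traverses 180° on the transfer ellipse, so the target must lead by 180° − 75.06° = 104.9°.

φ = 104.9°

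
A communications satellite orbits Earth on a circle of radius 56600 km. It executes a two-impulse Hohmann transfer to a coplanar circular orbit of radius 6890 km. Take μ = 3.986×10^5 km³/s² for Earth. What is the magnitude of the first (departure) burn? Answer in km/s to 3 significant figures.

Semi-major axis of the transfer orbit: a_t = (56600 + 6890)/2 = 31745 km.
Circular speed at r = 56600 km: v_c = √(μ/r) = 2.65375 km/s.
Vis-viva on the transfer ellipse at r = 56600 km gives v_t = √[μ(2/r − 1/a_t)] = 1.23632 km/s.
Δv₁ = |v_t − v_c| = |1.23632 − 2.65375| = 1.417 km/s.

Δv₁ = 1.42 km/s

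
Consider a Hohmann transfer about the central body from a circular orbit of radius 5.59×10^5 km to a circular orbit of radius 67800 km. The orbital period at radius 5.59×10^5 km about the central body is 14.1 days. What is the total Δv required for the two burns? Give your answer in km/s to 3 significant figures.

From Kepler's third law T² = 4π²r³/μ at r = 5.59×10^5 km, T = 14.1 days = 14.1 × 86400 s = 1.21824×10^6 s: μ = 4π²r³/T² = 4.64654×10^6 km³/s².
Transfer-ellipse semi-major axis a_t = (r₁ + r₂)/2 = (5.590×10^5 + 67800)/2 = 3.134×10^5 km.
At r₁ the circular-orbit speed is v₁ = √(μ/r₁) = 2.883 km/s.
On the transfer ellipse at r₁, v² = μ(2/r − 1/a) gives v_a = √[μ(2/r₁ − 1/a_t)] = 1.341 km/s.
First burn Δv₁ = |v_a − v₁| = 1.542 km/s.
Circular speed at r₂: v₂ = √(μ/r₂) = 8.27847 km/s.
Transfer-orbit speed at r₂: v_p = √[μ(2/r₂ − 1/a_t)] = 11.0562 km/s.
Second burn Δv₂ = |v₂ − v_p| = 2.778 km/s.
Total Δv = Δv₁ + Δv₂ = 4.320 km/s.

Δv = 4.32 km/s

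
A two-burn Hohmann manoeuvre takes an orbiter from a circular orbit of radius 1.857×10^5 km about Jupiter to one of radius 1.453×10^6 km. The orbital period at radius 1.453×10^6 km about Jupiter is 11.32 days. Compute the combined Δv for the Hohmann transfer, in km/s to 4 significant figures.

From Kepler's third law T² = 4π²r³/μ at r = 1.453×10^6 km, T = 11.32 days = 11.32 × 86400 s = 9.78048×10^5 s: μ = 4π²r³/T² = 1.26601×10^8 km³/s².
The Hohmann ellipse has a_t = (r₁ + r₂)/2 = 8.1935×10^5 km.
At r₁ the circular-orbit speed is v₁ = √(μ/r₁) = 26.11 km/s.
Transfer-orbit speed at r₁ (v² = μ(2/r − 1/a)): v_p = √[μ(2/r₁ − 1/a_t)] = 34.77 km/s.
First burn Δv₁ = |v_p − v₁| = 8.660 km/s.
Circular speed at r₂: v₂ = √(μ/r₂) = 9.3344 km/s.
Transfer-orbit speed at r₂: v_a = √[μ(2/r₂ − 1/a_t)] = 4.4438 km/s.
Second burn Δv₂ = |v₂ − v_a| = 4.891 km/s.
Δv = Δv₁ + Δv₂ = 8.660 + 4.891 = 13.55 km/s.

Δv = 13.55 km/s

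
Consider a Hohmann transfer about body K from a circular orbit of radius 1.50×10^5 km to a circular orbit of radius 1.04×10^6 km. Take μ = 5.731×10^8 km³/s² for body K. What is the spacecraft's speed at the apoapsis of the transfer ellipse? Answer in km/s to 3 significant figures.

The Hohmann ellipse has a_t = (r₁ + r₂)/2 = 5.950×10^5 km.
The apoapsis of the transfer ellipse is at r = 1.040×10^6 km.
Applying v² = μ(2/r − 1/a_t): v = 11.79 km/s.

v = 11.8 km/s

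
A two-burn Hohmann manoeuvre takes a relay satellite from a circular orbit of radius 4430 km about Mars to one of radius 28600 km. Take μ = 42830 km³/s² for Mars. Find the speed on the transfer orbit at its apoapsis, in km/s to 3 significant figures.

v = 0.634 km/s

Semi-major axis of the transfer orbit: a_t = (4430 + 28600)/2 = 16515 km.
The apoapsis of the transfer ellipse is at r = 28600 km.
Applying v² = μ(2/r − 1/a_t): v = 0.6338 km/s.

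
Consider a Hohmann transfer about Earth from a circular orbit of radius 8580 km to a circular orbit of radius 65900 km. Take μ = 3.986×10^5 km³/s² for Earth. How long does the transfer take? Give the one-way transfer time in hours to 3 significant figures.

Semi-major axis of the transfer orbit: a_t = (8580 + 65900)/2 = 37240 km.
Transfer time t = π√(a_t³/μ) = π√((37240)³ / 3.986×10^5) = 35760 s.
Converting: 35760 s ÷ 3600 s/hour = 9.93 hours.

t = 9.93 hours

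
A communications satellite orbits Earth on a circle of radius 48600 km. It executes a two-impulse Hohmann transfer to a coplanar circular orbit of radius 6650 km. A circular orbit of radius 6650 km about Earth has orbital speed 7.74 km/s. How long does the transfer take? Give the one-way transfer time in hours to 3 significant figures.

From the circular-orbit relation v² = μ/r at r = 6650 km: μ = v²r = (7.74)² × 6650 = 3.98386×10^5 km³/s².
Transfer-ellipse semi-major axis a_t = (r₁ + r₂)/2 = (48600 + 6650)/2 = 27625 km.
By Kepler's third law the transfer-orbit period is T = 2π√(a_t³/μ), so t = T/2 = 22850 s.
Converting: 22850 s ÷ 3600 s/hour = 6.35 hours.

t = 6.35 hours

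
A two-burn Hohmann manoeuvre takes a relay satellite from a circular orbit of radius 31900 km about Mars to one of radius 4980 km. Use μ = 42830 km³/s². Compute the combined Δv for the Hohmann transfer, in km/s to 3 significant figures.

Semi-major axis of the transfer orbit: a_t = (31900 + 4980)/2 = 18440 km.
At r₁ the circular-orbit speed is v₁ = √(μ/r₁) = 1.15872 km/s.
Transfer-orbit speed at r₁ (vis-viva): v_a = √[μ(2/r₁ − 1/a_t)] = 0.602161 km/s.
First burn Δv₁ = |v_a − v₁| = 0.5566 km/s.
At r₂, v₂ = √(μ/r₂) = 2.9326 km/s.
Transfer-orbit speed at r₂: v_p = √[μ(2/r₂ − 1/a_t)] = 3.8572 km/s.
Second burn Δv₂ = |v₂ − v_p| = 0.9246 km/s.
Total Δv = Δv₁ + Δv₂ = 1.481 km/s.

Δv = 1.48 km/s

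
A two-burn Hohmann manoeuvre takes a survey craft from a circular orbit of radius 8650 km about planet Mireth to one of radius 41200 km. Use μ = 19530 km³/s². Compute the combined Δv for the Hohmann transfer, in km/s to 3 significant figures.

Semi-major axis of the transfer orbit: a_t = (8650 + 41200)/2 = 24925 km.
At r₁ the circular-orbit speed is v₁ = √(μ/r₁) = 1.5026 km/s.
On the transfer ellipse at r₁, vis-viva gives v_p = √[μ(2/r₁ − 1/a_t)] = 1.9319 km/s.
First burn Δv₁ = |v_p − v₁| = 0.4293 km/s.
Circular speed at r₂: v₂ = √(μ/r₂) = 0.6885 km/s.
Transfer-orbit speed at r₂: v_a = √[μ(2/r₂ − 1/a_t)] = 0.4056 km/s.
Second burn Δv₂ = |v₂ − v_a| = 0.2829 km/s.
Δv = Δv₁ + Δv₂ = 0.4293 + 0.2829 = 0.7122 km/s.

Δv = 0.712 km/s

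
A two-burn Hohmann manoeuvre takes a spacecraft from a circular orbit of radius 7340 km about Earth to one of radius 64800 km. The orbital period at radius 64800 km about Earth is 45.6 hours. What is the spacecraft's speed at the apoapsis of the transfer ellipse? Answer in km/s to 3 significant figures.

v = 1.12 km/s

From Kepler's third law T² = 4π²r³/μ at r = 64800 km, T = 45.6 hours = 45.6 × 3600 s = 1.6416×10^5 s: μ = 4π²r³/T² = 3.98612×10^5 km³/s².
Transfer-ellipse semi-major axis a_t = (r₁ + r₂)/2 = (7340 + 64800)/2 = 36070 km.
The apoapsis of the transfer ellipse is at r = 64800 km.
From the vis-viva equation, v = √[μ(2/r − 1/a_t)] = 1.119 km/s.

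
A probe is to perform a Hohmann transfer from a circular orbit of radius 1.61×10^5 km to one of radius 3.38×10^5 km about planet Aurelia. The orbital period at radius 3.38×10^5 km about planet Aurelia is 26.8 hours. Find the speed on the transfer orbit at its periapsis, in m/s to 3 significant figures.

From Kepler's third law T² = 4π²r³/μ at r = 3.38×10^5 km, T = 26.8 hours = 26.8 × 3600 s = 96480 s: μ = 4π²r³/T² = 1.63770×10^8 km³/s².
Semi-major axis of the transfer orbit: a_t = (1.610×10^5 + 3.380×10^5)/2 = 2.495×10^5 km.
At periapsis, r = 1.610×10^5 km.
Applying v² = μ(2/r − 1/a_t): v = 37.12 km/s.

v = 37100 m/s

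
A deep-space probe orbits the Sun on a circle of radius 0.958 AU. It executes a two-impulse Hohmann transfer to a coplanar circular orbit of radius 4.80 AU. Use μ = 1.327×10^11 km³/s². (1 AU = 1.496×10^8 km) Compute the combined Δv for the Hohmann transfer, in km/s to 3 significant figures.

Δv = 14.6 km/s

In km: r₁ = 0.958 × 1.496×10^8 = 1.433168×10^8 km; r₂ = 4.80 × 1.496×10^8 = 7.1808×10^8 km.
The Hohmann ellipse has a_t = (r₁ + r₂)/2 = 4.306984×10^8 km.
Circular speed at r₁: v₁ = √(μ/r₁) = √(1.327×10^11/1.433168×10^8) = 30.429 km/s.
Transfer-orbit speed at r₁ (vis-viva): v_p = √[μ(2/r₁ − 1/a_t)] = 39.290 km/s.
First burn Δv₁ = |v_p − v₁| = 8.861 km/s.
Circular speed at r₂: v₂ = √(μ/r₂) = 13.594 km/s.
Transfer-orbit speed at r₂: v_a = √[μ(2/r₂ − 1/a_t)] = 7.8417 km/s.
Second burn Δv₂ = |v₂ − v_a| = 5.752 km/s.
Total Δv = Δv₁ + Δv₂ = 14.61 km/s.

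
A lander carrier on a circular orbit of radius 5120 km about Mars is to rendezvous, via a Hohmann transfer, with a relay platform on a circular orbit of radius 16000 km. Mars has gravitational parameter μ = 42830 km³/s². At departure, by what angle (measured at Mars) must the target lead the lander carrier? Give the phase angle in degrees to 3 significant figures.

φ = 83.5°

Transfer-ellipse semi-major axis a_t = (r₁ + r₂)/2 = (5120 + 16000)/2 = 10560 km.
Transfer time t = π√(a_t³/μ) = 16473 s.
The target's mean motion on its circular orbit is ω₂ = √(μ/r₂³) = 1.0226×10^-4 rad/s.
Angle swept by the target during transfer: ω₂·t = 1.6845 rad = 96.51°.
The lander carrier traverses 180° on the transfer ellipse, so the target must lead by 180° − 96.51° = 83.5°.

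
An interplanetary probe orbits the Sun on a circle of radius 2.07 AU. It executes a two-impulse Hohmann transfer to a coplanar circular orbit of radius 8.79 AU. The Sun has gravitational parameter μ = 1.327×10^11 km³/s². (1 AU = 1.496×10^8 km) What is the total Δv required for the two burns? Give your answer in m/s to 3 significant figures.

Δv = 9480 m/s

In km: r₁ = 2.07 × 1.496×10^8 = 3.09672×10^8 km; r₂ = 8.79 × 1.496×10^8 = 1.314984×10^9 km.
Transfer-ellipse semi-major axis a_t = (r₁ + r₂)/2 = (3.09672×10^8 + 1.314984×10^9)/2 = 8.12328×10^8 km.
Circular speed at r₁: v₁ = √(μ/r₁) = √(1.327×10^11/3.09672×10^8) = 20.701 km/s.
Transfer-orbit speed at r₁ (vis-viva equation): v_p = √[μ(2/r₁ − 1/a_t)] = 26.338 km/s.
First burn Δv₁ = |v_p − v₁| = 5.637 km/s.
Circular speed at r₂: v₂ = √(μ/r₂) = 10.0456 km/s.
Transfer-orbit speed at r₂: v_a = √[μ(2/r₂ − 1/a_t)] = 6.20241 km/s.
Second burn Δv₂ = |v₂ − v_a| = 3.843 km/s.
Total Δv = Δv₁ + Δv₂ = 9.480 km/s.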